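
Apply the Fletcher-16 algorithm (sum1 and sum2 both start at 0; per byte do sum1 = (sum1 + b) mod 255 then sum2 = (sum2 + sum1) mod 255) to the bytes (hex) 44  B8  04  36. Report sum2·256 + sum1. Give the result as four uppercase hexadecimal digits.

7937

Running sums (mod 255):
  after byte 0 (44): sum1=68, sum2=68
  after byte 1 (B8): sum1=252, sum2=65
  after byte 2 (04): sum1=1, sum2=66
  after byte 3 (36): sum1=55, sum2=121
Checksum = sum2·256 + sum1 = 121·256 + 55 = 31031 = 0x7937.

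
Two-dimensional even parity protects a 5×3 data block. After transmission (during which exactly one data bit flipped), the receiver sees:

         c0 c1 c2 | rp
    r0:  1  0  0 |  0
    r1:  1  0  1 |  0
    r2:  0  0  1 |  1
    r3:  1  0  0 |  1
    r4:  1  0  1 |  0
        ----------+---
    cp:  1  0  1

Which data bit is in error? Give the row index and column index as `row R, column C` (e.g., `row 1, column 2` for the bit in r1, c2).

row 0, column 0

Recompute each row's even parity and compare to rp:
  r0: data parity 1, sent rp 0 → mismatch
  r1: data parity 0, sent rp 0 → ok
  r2: data parity 1, sent rp 1 → ok
  r3: data parity 1, sent rp 1 → ok
  r4: data parity 0, sent rp 0 → ok
Recompute each column's even parity and compare to cp:
  c0: data parity 0, sent cp 1 → mismatch
  c1: data parity 0, sent cp 0 → ok
  c2: data parity 1, sent cp 1 → ok
Exactly one row (r0) and one column (c0) fail → the flipped bit is at their intersection.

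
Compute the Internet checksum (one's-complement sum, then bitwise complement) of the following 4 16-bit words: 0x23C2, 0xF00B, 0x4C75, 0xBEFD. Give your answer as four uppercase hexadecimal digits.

One's-complement addition (fold any carry out of bit 15 back into bit 0):
  0x23C2 + 0xF00B = 0x113CD → wrap carry → 0x13CE
  0x13CE + 0x4C75 = 0x06043
  0x6043 + 0xBEFD = 0x11F40 → wrap carry → 0x1F41
One's-complement sum = 0x1F41.
Checksum = ~0x1F41 & 0xFFFF = 0xE0BE.

E0BE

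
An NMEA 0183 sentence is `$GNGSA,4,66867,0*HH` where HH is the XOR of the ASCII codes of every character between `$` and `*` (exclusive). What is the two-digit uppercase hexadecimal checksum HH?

XOR the ASCII codes of the payload characters:
  'G' = 0x47 → acc = 0x47
  'N' = 0x4E → acc = 0x09
  'G' = 0x47 → acc = 0x4E
  'S' = 0x53 → acc = 0x1D
  'A' = 0x41 → acc = 0x5C
  ',' = 0x2C → acc = 0x70
  '4' = 0x34 → acc = 0x44
  ',' = 0x2C → acc = 0x68
  '6' = 0x36 → acc = 0x5E
  '6' = 0x36 → acc = 0x68
  '8' = 0x38 → acc = 0x50
  '6' = 0x36 → acc = 0x66
  '7' = 0x37 → acc = 0x51
  ',' = 0x2C → acc = 0x7D
  '0' = 0x30 → acc = 0x4D
Checksum = 0x4D.

4D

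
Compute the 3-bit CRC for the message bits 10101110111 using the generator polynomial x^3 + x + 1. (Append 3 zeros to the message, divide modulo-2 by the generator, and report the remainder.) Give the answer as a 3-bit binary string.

Append 3 zeros: 10101110111000. Divide by 1011 (XOR where the leading bit is 1):
  pos 0: 1010 XOR 1011 = 0001
  pos 3: 1111 XOR 1011 = 0100
  pos 4: 1000 XOR 1011 = 0011
  pos 6: 1111 XOR 1011 = 0100
  pos 7: 1001 XOR 1011 = 0010
  pos 9: 1000 XOR 1011 = 0011
Remainder (last 3 bits) = 110. This is the CRC / FCS.

110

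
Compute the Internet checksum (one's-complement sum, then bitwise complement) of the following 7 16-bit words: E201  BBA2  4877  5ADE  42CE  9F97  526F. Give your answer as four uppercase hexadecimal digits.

One's-complement addition (fold any carry out of bit 15 back into bit 0):
  0xE201 + 0xBBA2 = 0x19DA3 → wrap carry → 0x9DA4
  0x9DA4 + 0x4877 = 0x0E61B
  0xE61B + 0x5ADE = 0x140F9 → wrap carry → 0x40FA
  0x40FA + 0x42CE = 0x083C8
  0x83C8 + 0x9F97 = 0x1235F → wrap carry → 0x2360
  0x2360 + 0x526F = 0x075CF
One's-complement sum = 0x75CF.
Checksum = ~0x75CF & 0xFFFF = 0x8A30.

8A30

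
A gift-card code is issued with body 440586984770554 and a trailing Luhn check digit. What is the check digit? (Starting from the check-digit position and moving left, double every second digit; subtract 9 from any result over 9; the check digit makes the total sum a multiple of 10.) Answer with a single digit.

Partial digits right→left: 4 5 5 0 7 7 4 8 9 6 8 5 0 4 4
Double every second digit counting from the check-digit position (so the 1st, 3rd, 5th, ... of the partial from the right).
  doubled (with −9 where >9): 8 1 5 8 9 7 0 8 → sum 46
  kept as-is: 5 0 7 8 6 5 4 → sum 35
Total = 46 + 35 = 81.
Check digit = (10 − (81 mod 10)) mod 10 = 9.

9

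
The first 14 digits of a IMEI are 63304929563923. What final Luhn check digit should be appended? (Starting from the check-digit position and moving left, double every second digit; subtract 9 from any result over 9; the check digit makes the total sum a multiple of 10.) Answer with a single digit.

Partial digits right→left: 3 2 9 3 6 5 9 2 9 4 0 3 3 6
Double every second digit counting from the check-digit position (so the 1st, 3rd, 5th, ... of the partial from the right).
  doubled (with −9 where >9): 6 9 3 9 9 0 6 → sum 42
  kept as-is: 2 3 5 2 4 3 6 → sum 25
Total = 42 + 25 = 67.
Check digit = (10 − (67 mod 10)) mod 10 = 3.

3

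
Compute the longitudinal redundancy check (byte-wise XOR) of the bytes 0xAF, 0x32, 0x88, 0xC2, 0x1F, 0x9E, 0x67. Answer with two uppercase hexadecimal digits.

31

XOR the bytes together:
  start with 0xAF
  0xAF ⊕ 0x32 = 0x9D
  0x9D ⊕ 0x88 = 0x15
  0x15 ⊕ 0xC2 = 0xD7
  0xD7 ⊕ 0x1F = 0xC8
  0xC8 ⊕ 0x9E = 0x56
  0x56 ⊕ 0x67 = 0x31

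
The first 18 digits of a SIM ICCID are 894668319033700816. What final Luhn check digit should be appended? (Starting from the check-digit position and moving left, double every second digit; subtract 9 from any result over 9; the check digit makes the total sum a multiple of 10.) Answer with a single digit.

Partial digits right→left: 6 1 8 0 0 7 3 3 0 9 1 3 8 6 6 4 9 8
Double every second digit counting from the check-digit position (so the 1st, 3rd, 5th, ... of the partial from the right).
  doubled (with −9 where >9): 3 7 0 6 0 2 7 3 9 → sum 37
  kept as-is: 1 0 7 3 9 3 6 4 8 → sum 41
Total = 37 + 41 = 78.
Check digit = (10 − (78 mod 10)) mod 10 = 2.

2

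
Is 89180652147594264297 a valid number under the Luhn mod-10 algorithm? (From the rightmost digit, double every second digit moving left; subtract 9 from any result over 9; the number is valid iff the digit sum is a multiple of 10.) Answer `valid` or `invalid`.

From the right, keep odd positions and double even positions (subtract 9 from any doubled value over 9):
  doubled (positions 2,4,...): 9 8 4 9 5 2 1 0 2 7 → sum 47
  kept (positions 1,3,...): 7 2 6 4 5 4 2 6 8 9 → sum 53
Total = 100.
100 mod 10 = 0, so the number is valid.

valid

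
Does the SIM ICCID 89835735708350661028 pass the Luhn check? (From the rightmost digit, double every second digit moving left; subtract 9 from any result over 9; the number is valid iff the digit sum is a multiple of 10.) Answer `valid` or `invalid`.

invalid

From the right, keep odd positions and double even positions (subtract 9 from any doubled value over 9):
  doubled (positions 2,4,...): 4 2 3 1 7 5 6 1 7 7 → sum 43
  kept (positions 1,3,...): 8 0 6 0 3 0 5 7 3 9 → sum 41
Total = 84.
84 mod 10 = 4, so the number is invalid.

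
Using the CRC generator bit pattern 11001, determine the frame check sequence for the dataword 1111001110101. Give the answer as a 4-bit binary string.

1110

Append 4 zeros: 11110011101010000. Divide by 11001 (XOR where the leading bit is 1):
  pos 0: 11110 XOR 11001 = 00111
  pos 2: 11101 XOR 11001 = 00100
  pos 4: 10011 XOR 11001 = 01010
  pos 5: 10100 XOR 11001 = 01101
  pos 6: 11011 XOR 11001 = 00010
  pos 9: 10010 XOR 11001 = 01011
  pos 10: 10110 XOR 11001 = 01111
  pos 11: 11110 XOR 11001 = 00111
Remainder (last 4 bits) = 1110. This is the CRC / FCS.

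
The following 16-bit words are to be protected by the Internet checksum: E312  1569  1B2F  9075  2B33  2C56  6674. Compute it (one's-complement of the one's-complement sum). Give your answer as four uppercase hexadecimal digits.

9DE1

One's-complement addition (fold any carry out of bit 15 back into bit 0):
  0xE312 + 0x1569 = 0x0F87B
  0xF87B + 0x1B2F = 0x113AA → wrap carry → 0x13AB
  0x13AB + 0x9075 = 0x0A420
  0xA420 + 0x2B33 = 0x0CF53
  0xCF53 + 0x2C56 = 0x0FBA9
  0xFBA9 + 0x6674 = 0x1621D → wrap carry → 0x621E
One's-complement sum = 0x621E.
Checksum = ~0x621E & 0xFFFF = 0x9DE1.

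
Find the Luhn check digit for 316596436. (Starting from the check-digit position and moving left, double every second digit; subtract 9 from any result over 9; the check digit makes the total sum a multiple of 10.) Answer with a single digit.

6

Partial digits right→left: 6 3 4 6 9 5 6 1 3
Double every second digit counting from the check-digit position (so the 1st, 3rd, 5th, ... of the partial from the right).
  doubled (with −9 where >9): 3 8 9 3 6 → sum 29
  kept as-is: 3 6 5 1 → sum 15
Total = 29 + 15 = 44.
Check digit = (10 − (44 mod 10)) mod 10 = 6.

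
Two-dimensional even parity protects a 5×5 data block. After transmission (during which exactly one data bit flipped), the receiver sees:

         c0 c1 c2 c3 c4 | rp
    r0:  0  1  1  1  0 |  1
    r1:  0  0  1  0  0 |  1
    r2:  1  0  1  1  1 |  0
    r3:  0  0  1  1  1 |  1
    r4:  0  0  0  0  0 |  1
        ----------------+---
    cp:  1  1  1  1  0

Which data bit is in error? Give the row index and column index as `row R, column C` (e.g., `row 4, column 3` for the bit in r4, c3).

row 4, column 2

Recompute each row's even parity and compare to rp:
  r0: data parity 1, sent rp 1 → ok
  r1: data parity 1, sent rp 1 → ok
  r2: data parity 0, sent rp 0 → ok
  r3: data parity 1, sent rp 1 → ok
  r4: data parity 0, sent rp 1 → mismatch
Recompute each column's even parity and compare to cp:
  c0: data parity 1, sent cp 1 → ok
  c1: data parity 1, sent cp 1 → ok
  c2: data parity 0, sent cp 1 → mismatch
  c3: data parity 1, sent cp 1 → ok
  c4: data parity 0, sent cp 0 → ok
Exactly one row (r4) and one column (c2) fail → the flipped bit is at their intersection.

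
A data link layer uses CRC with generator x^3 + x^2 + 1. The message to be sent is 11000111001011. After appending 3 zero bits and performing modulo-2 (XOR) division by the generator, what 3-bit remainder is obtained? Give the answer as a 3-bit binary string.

Append 3 zeros: 11000111001011000. Divide by 1101 (XOR where the leading bit is 1):
  pos 0: 1100 XOR 1101 = 0001
  pos 3: 1011 XOR 1101 = 0110
  pos 4: 1101 XOR 1101 = 0000
  pos 10: 1011 XOR 1101 = 0110
  pos 11: 1100 XOR 1101 = 0001
Remainder (last 3 bits) = 100. This is the CRC / FCS.

100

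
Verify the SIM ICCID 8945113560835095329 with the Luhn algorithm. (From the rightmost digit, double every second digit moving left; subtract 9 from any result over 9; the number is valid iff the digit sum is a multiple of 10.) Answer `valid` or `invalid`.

valid

From the right, keep odd positions and double even positions (subtract 9 from any doubled value over 9):
  doubled (positions 2,4,...): 4 1 0 6 0 1 2 1 9 → sum 24
  kept (positions 1,3,...): 9 3 9 5 8 6 3 1 4 8 → sum 56
Total = 80.
80 mod 10 = 0, so the number is valid.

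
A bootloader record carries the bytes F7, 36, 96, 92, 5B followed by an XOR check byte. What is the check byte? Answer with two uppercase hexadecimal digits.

9E

XOR the bytes together:
  start with 0xF7
  0xF7 ⊕ 0x36 = 0xC1
  0xC1 ⊕ 0x96 = 0x57
  0x57 ⊕ 0x92 = 0xC5
  0xC5 ⊕ 0x5B = 0x9E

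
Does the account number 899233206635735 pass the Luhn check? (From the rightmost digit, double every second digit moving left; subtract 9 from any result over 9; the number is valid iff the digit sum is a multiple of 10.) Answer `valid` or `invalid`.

invalid

From the right, keep odd positions and double even positions (subtract 9 from any doubled value over 9):
  doubled (positions 2,4,...): 6 1 3 0 6 4 9 → sum 29
  kept (positions 1,3,...): 5 7 3 6 2 3 9 8 → sum 43
Total = 72.
72 mod 10 = 2, so the number is invalid.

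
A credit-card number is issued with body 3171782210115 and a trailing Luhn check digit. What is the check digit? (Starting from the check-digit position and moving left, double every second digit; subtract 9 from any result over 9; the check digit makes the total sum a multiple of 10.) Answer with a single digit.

Partial digits right→left: 5 1 1 0 1 2 2 8 7 1 7 1 3
Double every second digit counting from the check-digit position (so the 1st, 3rd, 5th, ... of the partial from the right).
  doubled (with −9 where >9): 1 2 2 4 5 5 6 → sum 25
  kept as-is: 1 0 2 8 1 1 → sum 13
Total = 25 + 13 = 38.
Check digit = (10 − (38 mod 10)) mod 10 = 2.

2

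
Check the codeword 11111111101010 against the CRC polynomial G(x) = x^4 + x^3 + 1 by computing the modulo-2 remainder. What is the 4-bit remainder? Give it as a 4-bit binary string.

0000

Modulo-2 division of 11111111101010 by 11001:
  pos 0: 11111 XOR 11001 = 00110
  pos 2: 11011 XOR 11001 = 00010
  pos 5: 10110 XOR 11001 = 01111
  pos 6: 11111 XOR 11001 = 00110
  pos 8: 11001 XOR 11001 = 00000
Remainder = 0000 (zero — the frame passes the CRC check).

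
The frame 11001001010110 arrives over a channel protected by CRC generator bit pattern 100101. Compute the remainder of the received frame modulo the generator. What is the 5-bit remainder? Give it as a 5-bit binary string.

Modulo-2 division of 11001001010110 by 100101:
  pos 0: 110010 XOR 100101 = 010111
  pos 1: 101110 XOR 100101 = 001011
  pos 3: 101110 XOR 100101 = 001011
  pos 5: 101110 XOR 100101 = 001011
  pos 7: 101111 XOR 100101 = 001010
Remainder = 10100 (nonzero — an error is detected).

10100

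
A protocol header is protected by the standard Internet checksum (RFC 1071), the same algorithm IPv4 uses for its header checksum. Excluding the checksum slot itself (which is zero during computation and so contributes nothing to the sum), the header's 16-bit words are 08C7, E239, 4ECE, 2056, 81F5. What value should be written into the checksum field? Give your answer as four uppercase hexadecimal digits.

23E5

One's-complement addition (fold any carry out of bit 15 back into bit 0):
  0x08C7 + 0xE239 = 0x0EB00
  0xEB00 + 0x4ECE = 0x139CE → wrap carry → 0x39CF
  0x39CF + 0x2056 = 0x05A25
  0x5A25 + 0x81F5 = 0x0DC1A
One's-complement sum = 0xDC1A.
Checksum = ~0xDC1A & 0xFFFF = 0x23E5.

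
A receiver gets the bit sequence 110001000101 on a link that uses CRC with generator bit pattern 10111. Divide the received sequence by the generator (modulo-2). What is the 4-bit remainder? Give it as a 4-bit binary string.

Modulo-2 division of 110001000101 by 10111:
  pos 0: 11000 XOR 10111 = 01111
  pos 1: 11111 XOR 10111 = 01000
  pos 2: 10000 XOR 10111 = 00111
  pos 4: 11100 XOR 10111 = 01011
  pos 5: 10111 XOR 10111 = 00000
Remainder = 0001 (nonzero — an error is detected).

0001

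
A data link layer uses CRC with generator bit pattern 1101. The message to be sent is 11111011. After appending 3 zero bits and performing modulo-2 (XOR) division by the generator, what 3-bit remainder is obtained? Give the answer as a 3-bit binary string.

Append 3 zeros: 11111011000. Divide by 1101 (XOR where the leading bit is 1):
  pos 0: 1111 XOR 1101 = 0010
  pos 2: 1010 XOR 1101 = 0111
  pos 3: 1111 XOR 1101 = 0010
  pos 5: 1010 XOR 1101 = 0111
  pos 6: 1110 XOR 1101 = 0011
Remainder (last 3 bits) = 110. This is the CRC / FCS.

110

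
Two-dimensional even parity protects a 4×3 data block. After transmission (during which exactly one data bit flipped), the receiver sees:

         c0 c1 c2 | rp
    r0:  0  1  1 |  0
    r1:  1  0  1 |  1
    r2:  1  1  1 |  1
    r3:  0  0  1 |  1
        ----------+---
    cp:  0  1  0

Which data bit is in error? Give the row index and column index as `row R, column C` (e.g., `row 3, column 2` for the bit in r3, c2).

Recompute each row's even parity and compare to rp:
  r0: data parity 0, sent rp 0 → ok
  r1: data parity 0, sent rp 1 → mismatch
  r2: data parity 1, sent rp 1 → ok
  r3: data parity 1, sent rp 1 → ok
Recompute each column's even parity and compare to cp:
  c0: data parity 0, sent cp 0 → ok
  c1: data parity 0, sent cp 1 → mismatch
  c2: data parity 0, sent cp 0 → ok
Exactly one row (r1) and one column (c1) fail → the flipped bit is at their intersection.

row 1, column 1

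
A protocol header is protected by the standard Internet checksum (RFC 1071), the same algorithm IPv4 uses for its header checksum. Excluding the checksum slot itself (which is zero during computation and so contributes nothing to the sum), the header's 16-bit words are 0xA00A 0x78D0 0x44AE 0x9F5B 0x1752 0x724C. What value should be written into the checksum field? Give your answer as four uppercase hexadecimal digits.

797C

One's-complement addition (fold any carry out of bit 15 back into bit 0):
  0xA00A + 0x78D0 = 0x118DA → wrap carry → 0x18DB
  0x18DB + 0x44AE = 0x05D89
  0x5D89 + 0x9F5B = 0x0FCE4
  0xFCE4 + 0x1752 = 0x11436 → wrap carry → 0x1437
  0x1437 + 0x724C = 0x08683
One's-complement sum = 0x8683.
Checksum = ~0x8683 & 0xFFFF = 0x797C.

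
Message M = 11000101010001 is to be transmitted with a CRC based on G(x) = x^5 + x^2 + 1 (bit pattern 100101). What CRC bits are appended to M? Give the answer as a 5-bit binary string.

10100

Append 5 zeros: 1100010101000100000. Divide by 100101 (XOR where the leading bit is 1):
  pos 0: 110001 XOR 100101 = 010100
  pos 1: 101000 XOR 100101 = 001101
  pos 3: 110110 XOR 100101 = 010011
  pos 4: 100111 XOR 100101 = 000010
  pos 8: 100001 XOR 100101 = 000100
  pos 11: 100000 XOR 100101 = 000101
Remainder (last 5 bits) = 10100. This is the CRC / FCS.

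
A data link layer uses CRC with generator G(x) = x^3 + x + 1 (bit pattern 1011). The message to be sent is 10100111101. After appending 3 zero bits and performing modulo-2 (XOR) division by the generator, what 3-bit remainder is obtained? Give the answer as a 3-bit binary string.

Append 3 zeros: 10100111101000. Divide by 1011 (XOR where the leading bit is 1):
  pos 0: 1010 XOR 1011 = 0001
  pos 3: 1011 XOR 1011 = 0000
  pos 7: 1101 XOR 1011 = 0110
  pos 8: 1100 XOR 1011 = 0111
  pos 9: 1110 XOR 1011 = 0101
  pos 10: 1010 XOR 1011 = 0001
Remainder (last 3 bits) = 001. This is the CRC / FCS.

001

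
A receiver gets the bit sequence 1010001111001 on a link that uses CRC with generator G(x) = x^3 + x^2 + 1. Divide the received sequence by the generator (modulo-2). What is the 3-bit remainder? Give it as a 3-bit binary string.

Modulo-2 division of 1010001111001 by 1101:
  pos 0: 1010 XOR 1101 = 0111
  pos 1: 1110 XOR 1101 = 0011
  pos 3: 1101 XOR 1101 = 0000
  pos 7: 1110 XOR 1101 = 0011
  pos 9: 1101 XOR 1101 = 0000
Remainder = 000 (zero — the frame passes the CRC check).

000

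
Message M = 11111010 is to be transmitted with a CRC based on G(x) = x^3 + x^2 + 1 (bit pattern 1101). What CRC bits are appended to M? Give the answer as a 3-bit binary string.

011

Append 3 zeros: 11111010000. Divide by 1101 (XOR where the leading bit is 1):
  pos 0: 1111 XOR 1101 = 0010
  pos 2: 1010 XOR 1101 = 0111
  pos 3: 1111 XOR 1101 = 0010
  pos 5: 1000 XOR 1101 = 0101
  pos 6: 1010 XOR 1101 = 0111
  pos 7: 1110 XOR 1101 = 0011
Remainder (last 3 bits) = 011. This is the CRC / FCS.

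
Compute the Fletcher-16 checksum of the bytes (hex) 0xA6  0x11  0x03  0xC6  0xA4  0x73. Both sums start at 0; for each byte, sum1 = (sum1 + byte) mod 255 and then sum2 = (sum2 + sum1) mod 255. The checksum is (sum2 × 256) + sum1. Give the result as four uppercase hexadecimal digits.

5A99

Running sums (mod 255):
  after byte 0 (0xA6): sum1=166, sum2=166
  after byte 1 (0x11): sum1=183, sum2=94
  after byte 2 (0x03): sum1=186, sum2=25
  after byte 3 (0xC6): sum1=129, sum2=154
  after byte 4 (0xA4): sum1=38, sum2=192
  after byte 5 (0x73): sum1=153, sum2=90
Checksum = sum2·256 + sum1 = 90·256 + 153 = 23193 = 0x5A99.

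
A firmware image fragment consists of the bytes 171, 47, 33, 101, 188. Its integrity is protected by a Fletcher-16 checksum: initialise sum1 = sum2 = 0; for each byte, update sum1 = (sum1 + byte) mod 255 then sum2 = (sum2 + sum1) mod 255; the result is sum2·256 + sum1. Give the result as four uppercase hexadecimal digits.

Running sums (mod 255):
  after byte 0 (171): sum1=171, sum2=171
  after byte 1 (47): sum1=218, sum2=134
  after byte 2 (33): sum1=251, sum2=130
  after byte 3 (101): sum1=97, sum2=227
  after byte 4 (188): sum1=30, sum2=2
Checksum = sum2·256 + sum1 = 2·256 + 30 = 542 = 0x021E.

021E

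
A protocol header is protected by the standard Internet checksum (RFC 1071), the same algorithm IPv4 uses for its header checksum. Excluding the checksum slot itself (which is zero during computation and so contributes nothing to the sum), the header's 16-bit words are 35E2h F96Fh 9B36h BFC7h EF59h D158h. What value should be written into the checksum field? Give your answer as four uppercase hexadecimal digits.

One's-complement addition (fold any carry out of bit 15 back into bit 0):
  0x35E2 + 0xF96F = 0x12F51 → wrap carry → 0x2F52
  0x2F52 + 0x9B36 = 0x0CA88
  0xCA88 + 0xBFC7 = 0x18A4F → wrap carry → 0x8A50
  0x8A50 + 0xEF59 = 0x179A9 → wrap carry → 0x79AA
  0x79AA + 0xD158 = 0x14B02 → wrap carry → 0x4B03
One's-complement sum = 0x4B03.
Checksum = ~0x4B03 & 0xFFFF = 0xB4FC.

B4FC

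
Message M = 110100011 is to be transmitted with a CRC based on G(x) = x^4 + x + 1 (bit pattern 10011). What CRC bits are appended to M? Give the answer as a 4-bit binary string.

1110

Append 4 zeros: 1101000110000. Divide by 10011 (XOR where the leading bit is 1):
  pos 0: 11010 XOR 10011 = 01001
  pos 1: 10010 XOR 10011 = 00001
  pos 5: 10110 XOR 10011 = 00101
  pos 7: 10100 XOR 10011 = 00111
Remainder (last 4 bits) = 1110. This is the CRC / FCS.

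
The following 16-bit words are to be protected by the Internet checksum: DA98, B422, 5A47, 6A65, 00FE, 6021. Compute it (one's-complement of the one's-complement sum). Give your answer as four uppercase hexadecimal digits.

4B78

One's-complement addition (fold any carry out of bit 15 back into bit 0):
  0xDA98 + 0xB422 = 0x18EBA → wrap carry → 0x8EBB
  0x8EBB + 0x5A47 = 0x0E902
  0xE902 + 0x6A65 = 0x15367 → wrap carry → 0x5368
  0x5368 + 0x00FE = 0x05466
  0x5466 + 0x6021 = 0x0B487
One's-complement sum = 0xB487.
Checksum = ~0xB487 & 0xFFFF = 0x4B78.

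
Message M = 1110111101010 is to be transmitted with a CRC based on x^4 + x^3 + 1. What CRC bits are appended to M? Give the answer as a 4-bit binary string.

0010

Append 4 zeros: 11101111010100000. Divide by 11001 (XOR where the leading bit is 1):
  pos 0: 11101 XOR 11001 = 00100
  pos 2: 10011 XOR 11001 = 01010
  pos 3: 10101 XOR 11001 = 01100
  pos 4: 11000 XOR 11001 = 00001
  pos 8: 11010 XOR 11001 = 00011
  pos 11: 11000 XOR 11001 = 00001
Remainder (last 4 bits) = 0010. This is the CRC / FCS.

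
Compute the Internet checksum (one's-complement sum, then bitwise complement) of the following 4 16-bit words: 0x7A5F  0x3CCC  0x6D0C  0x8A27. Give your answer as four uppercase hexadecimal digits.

51A0

One's-complement addition (fold any carry out of bit 15 back into bit 0):
  0x7A5F + 0x3CCC = 0x0B72B
  0xB72B + 0x6D0C = 0x12437 → wrap carry → 0x2438
  0x2438 + 0x8A27 = 0x0AE5F
One's-complement sum = 0xAE5F.
Checksum = ~0xAE5F & 0xFFFF = 0x51A0.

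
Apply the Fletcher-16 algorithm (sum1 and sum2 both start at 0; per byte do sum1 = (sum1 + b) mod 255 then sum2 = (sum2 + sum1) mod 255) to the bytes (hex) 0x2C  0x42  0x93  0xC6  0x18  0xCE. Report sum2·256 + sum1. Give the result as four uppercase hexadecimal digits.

Running sums (mod 255):
  after byte 0 (0x2C): sum1=44, sum2=44
  after byte 1 (0x42): sum1=110, sum2=154
  after byte 2 (0x93): sum1=2, sum2=156
  after byte 3 (0xC6): sum1=200, sum2=101
  after byte 4 (0x18): sum1=224, sum2=70
  after byte 5 (0xCE): sum1=175, sum2=245
Checksum = sum2·256 + sum1 = 245·256 + 175 = 62895 = 0xF5AF.

F5AF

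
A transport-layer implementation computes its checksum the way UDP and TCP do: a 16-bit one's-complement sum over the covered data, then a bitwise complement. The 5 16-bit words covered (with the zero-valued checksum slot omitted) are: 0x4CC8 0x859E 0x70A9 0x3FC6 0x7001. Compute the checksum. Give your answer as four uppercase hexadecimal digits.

One's-complement addition (fold any carry out of bit 15 back into bit 0):
  0x4CC8 + 0x859E = 0x0D266
  0xD266 + 0x70A9 = 0x1430F → wrap carry → 0x4310
  0x4310 + 0x3FC6 = 0x082D6
  0x82D6 + 0x7001 = 0x0F2D7
One's-complement sum = 0xF2D7.
Checksum = ~0xF2D7 & 0xFFFF = 0x0D28.

0D28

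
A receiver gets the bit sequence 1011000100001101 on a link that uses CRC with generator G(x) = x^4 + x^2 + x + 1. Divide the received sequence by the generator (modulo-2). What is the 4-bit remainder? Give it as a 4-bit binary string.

Modulo-2 division of 1011000100001101 by 10111:
  pos 0: 10110 XOR 10111 = 00001
  pos 4: 10010 XOR 10111 = 00101
  pos 6: 10100 XOR 10111 = 00011
  pos 9: 11011 XOR 10111 = 01100
  pos 10: 11000 XOR 10111 = 01111
  pos 11: 11111 XOR 10111 = 01000
Remainder = 1000 (nonzero — an error is detected).

1000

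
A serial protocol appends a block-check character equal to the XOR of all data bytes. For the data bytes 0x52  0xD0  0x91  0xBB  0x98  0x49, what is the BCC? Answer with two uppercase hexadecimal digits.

XOR the bytes together:
  start with 0x52
  0x52 ⊕ 0xD0 = 0x82
  0x82 ⊕ 0x91 = 0x13
  0x13 ⊕ 0xBB = 0xA8
  0xA8 ⊕ 0x98 = 0x30
  0x30 ⊕ 0x49 = 0x79

79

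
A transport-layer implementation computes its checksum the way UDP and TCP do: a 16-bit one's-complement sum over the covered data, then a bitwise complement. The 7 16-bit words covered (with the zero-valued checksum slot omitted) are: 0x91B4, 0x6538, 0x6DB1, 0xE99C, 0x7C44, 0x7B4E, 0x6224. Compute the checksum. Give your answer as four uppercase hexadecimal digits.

One's-complement addition (fold any carry out of bit 15 back into bit 0):
  0x91B4 + 0x6538 = 0x0F6EC
  0xF6EC + 0x6DB1 = 0x1649D → wrap carry → 0x649E
  0x649E + 0xE99C = 0x14E3A → wrap carry → 0x4E3B
  0x4E3B + 0x7C44 = 0x0CA7F
  0xCA7F + 0x7B4E = 0x145CD → wrap carry → 0x45CE
  0x45CE + 0x6224 = 0x0A7F2
One's-complement sum = 0xA7F2.
Checksum = ~0xA7F2 & 0xFFFF = 0x580D.

580D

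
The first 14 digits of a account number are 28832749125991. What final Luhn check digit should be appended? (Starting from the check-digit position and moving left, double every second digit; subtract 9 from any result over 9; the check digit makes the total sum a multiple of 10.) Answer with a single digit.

7

Partial digits right→left: 1 9 9 5 2 1 9 4 7 2 3 8 8 2
Double every second digit counting from the check-digit position (so the 1st, 3rd, 5th, ... of the partial from the right).
  doubled (with −9 where >9): 2 9 4 9 5 6 7 → sum 42
  kept as-is: 9 5 1 4 2 8 2 → sum 31
Total = 42 + 31 = 73.
Check digit = (10 − (73 mod 10)) mod 10 = 7.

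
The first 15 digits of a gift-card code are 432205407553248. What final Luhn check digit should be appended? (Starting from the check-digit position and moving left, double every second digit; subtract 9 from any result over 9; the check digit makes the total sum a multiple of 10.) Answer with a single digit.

Partial digits right→left: 8 4 2 3 5 5 7 0 4 5 0 2 2 3 4
Double every second digit counting from the check-digit position (so the 1st, 3rd, 5th, ... of the partial from the right).
  doubled (with −9 where >9): 7 4 1 5 8 0 4 8 → sum 37
  kept as-is: 4 3 5 0 5 2 3 → sum 22
Total = 37 + 22 = 59.
Check digit = (10 − (59 mod 10)) mod 10 = 1.

1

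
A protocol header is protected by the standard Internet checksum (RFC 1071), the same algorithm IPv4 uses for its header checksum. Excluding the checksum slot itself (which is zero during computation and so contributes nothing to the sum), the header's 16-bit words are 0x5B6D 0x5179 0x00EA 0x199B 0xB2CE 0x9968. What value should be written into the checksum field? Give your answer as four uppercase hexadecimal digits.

EC5C

One's-complement addition (fold any carry out of bit 15 back into bit 0):
  0x5B6D + 0x5179 = 0x0ACE6
  0xACE6 + 0x00EA = 0x0ADD0
  0xADD0 + 0x199B = 0x0C76B
  0xC76B + 0xB2CE = 0x17A39 → wrap carry → 0x7A3A
  0x7A3A + 0x9968 = 0x113A2 → wrap carry → 0x13A3
One's-complement sum = 0x13A3.
Checksum = ~0x13A3 & 0xFFFF = 0xEC5C.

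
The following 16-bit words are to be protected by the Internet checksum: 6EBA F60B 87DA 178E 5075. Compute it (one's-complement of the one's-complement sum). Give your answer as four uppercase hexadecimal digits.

One's-complement addition (fold any carry out of bit 15 back into bit 0):
  0x6EBA + 0xF60B = 0x164C5 → wrap carry → 0x64C6
  0x64C6 + 0x87DA = 0x0ECA0
  0xECA0 + 0x178E = 0x1042E → wrap carry → 0x042F
  0x042F + 0x5075 = 0x054A4
One's-complement sum = 0x54A4.
Checksum = ~0x54A4 & 0xFFFF = 0xAB5B.

AB5B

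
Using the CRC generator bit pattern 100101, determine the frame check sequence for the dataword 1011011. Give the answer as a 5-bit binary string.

Append 5 zeros: 101101100000. Divide by 100101 (XOR where the leading bit is 1):
  pos 0: 101101 XOR 100101 = 001000
  pos 2: 100010 XOR 100101 = 000111
  pos 5: 111000 XOR 100101 = 011101
  pos 6: 111010 XOR 100101 = 011111
Remainder (last 5 bits) = 11111. This is the CRC / FCS.

11111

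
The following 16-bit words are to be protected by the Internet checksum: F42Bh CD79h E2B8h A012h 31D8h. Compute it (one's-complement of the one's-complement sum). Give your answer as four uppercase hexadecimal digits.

89B6

One's-complement addition (fold any carry out of bit 15 back into bit 0):
  0xF42B + 0xCD79 = 0x1C1A4 → wrap carry → 0xC1A5
  0xC1A5 + 0xE2B8 = 0x1A45D → wrap carry → 0xA45E
  0xA45E + 0xA012 = 0x14470 → wrap carry → 0x4471
  0x4471 + 0x31D8 = 0x07649
One's-complement sum = 0x7649.
Checksum = ~0x7649 & 0xFFFF = 0x89B6.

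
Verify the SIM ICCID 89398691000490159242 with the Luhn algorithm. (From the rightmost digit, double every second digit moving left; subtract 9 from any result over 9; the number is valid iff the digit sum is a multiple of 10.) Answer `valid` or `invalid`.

invalid

From the right, keep odd positions and double even positions (subtract 9 from any doubled value over 9):
  doubled (positions 2,4,...): 8 9 2 9 0 0 9 7 6 7 → sum 57
  kept (positions 1,3,...): 2 2 5 0 4 0 1 6 9 9 → sum 38
Total = 95.
95 mod 10 = 5, so the number is invalid.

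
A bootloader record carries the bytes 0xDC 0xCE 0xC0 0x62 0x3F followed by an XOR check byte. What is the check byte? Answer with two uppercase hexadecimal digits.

8F

XOR the bytes together:
  start with 0xDC
  0xDC ⊕ 0xCE = 0x12
  0x12 ⊕ 0xC0 = 0xD2
  0xD2 ⊕ 0x62 = 0xB0
  0xB0 ⊕ 0x3F = 0x8F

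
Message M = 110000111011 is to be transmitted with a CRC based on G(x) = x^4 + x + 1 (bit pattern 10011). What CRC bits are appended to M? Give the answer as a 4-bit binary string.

1001

Append 4 zeros: 1100001110110000. Divide by 10011 (XOR where the leading bit is 1):
  pos 0: 11000 XOR 10011 = 01011
  pos 1: 10110 XOR 10011 = 00101
  pos 3: 10111 XOR 10011 = 00100
  pos 5: 10010 XOR 10011 = 00001
  pos 9: 11100 XOR 10011 = 01111
  pos 10: 11110 XOR 10011 = 01101
  pos 11: 11010 XOR 10011 = 01001
Remainder (last 4 bits) = 1001. This is the CRC / FCS.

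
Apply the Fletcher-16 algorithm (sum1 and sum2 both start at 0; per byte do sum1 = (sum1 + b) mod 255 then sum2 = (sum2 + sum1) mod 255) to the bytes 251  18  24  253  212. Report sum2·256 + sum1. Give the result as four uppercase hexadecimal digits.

4DF8

Running sums (mod 255):
  after byte 0 (251): sum1=251, sum2=251
  after byte 1 (18): sum1=14, sum2=10
  after byte 2 (24): sum1=38, sum2=48
  after byte 3 (253): sum1=36, sum2=84
  after byte 4 (212): sum1=248, sum2=77
Checksum = sum2·256 + sum1 = 77·256 + 248 = 19960 = 0x4DF8.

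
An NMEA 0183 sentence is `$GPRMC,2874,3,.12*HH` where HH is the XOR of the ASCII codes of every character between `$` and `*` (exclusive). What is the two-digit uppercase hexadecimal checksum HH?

XOR the ASCII codes of the payload characters:
  'G' = 0x47 → acc = 0x47
  'P' = 0x50 → acc = 0x17
  'R' = 0x52 → acc = 0x45
  'M' = 0x4D → acc = 0x08
  'C' = 0x43 → acc = 0x4B
  ',' = 0x2C → acc = 0x67
  '2' = 0x32 → acc = 0x55
  '8' = 0x38 → acc = 0x6D
  '7' = 0x37 → acc = 0x5A
  '4' = 0x34 → acc = 0x6E
  ',' = 0x2C → acc = 0x42
  '3' = 0x33 → acc = 0x71
  ',' = 0x2C → acc = 0x5D
  '.' = 0x2E → acc = 0x73
  '1' = 0x31 → acc = 0x42
  '2' = 0x32 → acc = 0x70
Checksum = 0x70.

70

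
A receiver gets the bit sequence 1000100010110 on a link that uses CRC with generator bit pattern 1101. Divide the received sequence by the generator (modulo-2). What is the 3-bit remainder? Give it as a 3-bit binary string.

Modulo-2 division of 1000100010110 by 1101:
  pos 0: 1000 XOR 1101 = 0101
  pos 1: 1011 XOR 1101 = 0110
  pos 2: 1100 XOR 1101 = 0001
  pos 5: 1001 XOR 1101 = 0100
  pos 6: 1000 XOR 1101 = 0101
  pos 7: 1011 XOR 1101 = 0110
  pos 8: 1101 XOR 1101 = 0000
Remainder = 000 (zero — the frame passes the CRC check).

000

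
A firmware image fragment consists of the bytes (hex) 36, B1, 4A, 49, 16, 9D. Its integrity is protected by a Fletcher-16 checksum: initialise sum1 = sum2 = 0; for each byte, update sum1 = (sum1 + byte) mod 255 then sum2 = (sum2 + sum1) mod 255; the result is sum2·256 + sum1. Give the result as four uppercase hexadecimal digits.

8C2F

Running sums (mod 255):
  after byte 0 (36): sum1=54, sum2=54
  after byte 1 (B1): sum1=231, sum2=30
  after byte 2 (4A): sum1=50, sum2=80
  after byte 3 (49): sum1=123, sum2=203
  after byte 4 (16): sum1=145, sum2=93
  after byte 5 (9D): sum1=47, sum2=140
Checksum = sum2·256 + sum1 = 140·256 + 47 = 35887 = 0x8C2F.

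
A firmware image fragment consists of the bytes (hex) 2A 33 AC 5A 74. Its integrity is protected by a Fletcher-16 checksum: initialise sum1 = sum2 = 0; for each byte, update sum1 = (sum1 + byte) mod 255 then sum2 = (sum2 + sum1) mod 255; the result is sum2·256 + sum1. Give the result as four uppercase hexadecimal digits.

Running sums (mod 255):
  after byte 0 (2A): sum1=42, sum2=42
  after byte 1 (33): sum1=93, sum2=135
  after byte 2 (AC): sum1=10, sum2=145
  after byte 3 (5A): sum1=100, sum2=245
  after byte 4 (74): sum1=216, sum2=206
Checksum = sum2·256 + sum1 = 206·256 + 216 = 52952 = 0xCED8.

CED8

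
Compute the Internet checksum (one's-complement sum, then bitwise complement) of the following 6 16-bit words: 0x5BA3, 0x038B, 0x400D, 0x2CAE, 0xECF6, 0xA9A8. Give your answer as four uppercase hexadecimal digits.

9D76

One's-complement addition (fold any carry out of bit 15 back into bit 0):
  0x5BA3 + 0x038B = 0x05F2E
  0x5F2E + 0x400D = 0x09F3B
  0x9F3B + 0x2CAE = 0x0CBE9
  0xCBE9 + 0xECF6 = 0x1B8DF → wrap carry → 0xB8E0
  0xB8E0 + 0xA9A8 = 0x16288 → wrap carry → 0x6289
One's-complement sum = 0x6289.
Checksum = ~0x6289 & 0xFFFF = 0x9D76.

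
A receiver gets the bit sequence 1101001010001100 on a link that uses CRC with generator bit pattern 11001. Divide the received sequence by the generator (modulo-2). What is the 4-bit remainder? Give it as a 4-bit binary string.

Modulo-2 division of 1101001010001100 by 11001:
  pos 0: 11010 XOR 11001 = 00011
  pos 3: 11010 XOR 11001 = 00011
  pos 6: 11100 XOR 11001 = 00101
  pos 8: 10101 XOR 11001 = 01100
  pos 9: 11001 XOR 11001 = 00000
Remainder = 0000 (zero — the frame passes the CRC check).

0000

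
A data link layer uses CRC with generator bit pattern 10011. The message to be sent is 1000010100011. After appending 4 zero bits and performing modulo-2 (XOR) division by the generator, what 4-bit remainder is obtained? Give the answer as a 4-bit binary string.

0011

Append 4 zeros: 10000101000110000. Divide by 10011 (XOR where the leading bit is 1):
  pos 0: 10000 XOR 10011 = 00011
  pos 3: 11101 XOR 10011 = 01110
  pos 4: 11100 XOR 10011 = 01111
  pos 5: 11110 XOR 10011 = 01101
  pos 6: 11010 XOR 10011 = 01001
  pos 7: 10011 XOR 10011 = 00000
  pos 12: 10000 XOR 10011 = 00011
Remainder (last 4 bits) = 0011. This is the CRC / FCS.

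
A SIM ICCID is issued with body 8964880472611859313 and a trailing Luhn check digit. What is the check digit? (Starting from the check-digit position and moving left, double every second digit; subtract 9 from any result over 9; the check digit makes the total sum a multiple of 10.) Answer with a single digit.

Partial digits right→left: 3 1 3 9 5 8 1 1 6 2 7 4 0 8 8 4 6 9 8
Double every second digit counting from the check-digit position (so the 1st, 3rd, 5th, ... of the partial from the right).
  doubled (with −9 where >9): 6 6 1 2 3 5 0 7 3 7 → sum 40
  kept as-is: 1 9 8 1 2 4 8 4 9 → sum 46
Total = 40 + 46 = 86.
Check digit = (10 − (86 mod 10)) mod 10 = 4.

4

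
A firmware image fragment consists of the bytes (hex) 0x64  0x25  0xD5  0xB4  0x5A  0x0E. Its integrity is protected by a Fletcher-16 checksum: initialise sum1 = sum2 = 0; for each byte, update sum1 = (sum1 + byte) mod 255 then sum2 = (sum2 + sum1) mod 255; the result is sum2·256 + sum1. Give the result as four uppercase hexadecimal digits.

Running sums (mod 255):
  after byte 0 (0x64): sum1=100, sum2=100
  after byte 1 (0x25): sum1=137, sum2=237
  after byte 2 (0xD5): sum1=95, sum2=77
  after byte 3 (0xB4): sum1=20, sum2=97
  after byte 4 (0x5A): sum1=110, sum2=207
  after byte 5 (0x0E): sum1=124, sum2=76
Checksum = sum2·256 + sum1 = 76·256 + 124 = 19580 = 0x4C7C.

4C7C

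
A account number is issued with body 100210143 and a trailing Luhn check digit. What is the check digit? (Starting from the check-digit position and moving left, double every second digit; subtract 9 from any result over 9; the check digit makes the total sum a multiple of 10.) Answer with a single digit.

Partial digits right→left: 3 4 1 0 1 2 0 0 1
Double every second digit counting from the check-digit position (so the 1st, 3rd, 5th, ... of the partial from the right).
  doubled (with −9 where >9): 6 2 2 0 2 → sum 12
  kept as-is: 4 0 2 0 → sum 6
Total = 12 + 6 = 18.
Check digit = (10 − (18 mod 10)) mod 10 = 2.

2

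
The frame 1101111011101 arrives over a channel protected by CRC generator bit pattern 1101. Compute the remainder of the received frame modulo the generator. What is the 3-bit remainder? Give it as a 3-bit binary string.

Modulo-2 division of 1101111011101 by 1101:
  pos 0: 1101 XOR 1101 = 0000
  pos 4: 1110 XOR 1101 = 0011
  pos 6: 1111 XOR 1101 = 0010
  pos 8: 1010 XOR 1101 = 0111
  pos 9: 1111 XOR 1101 = 0010
Remainder = 010 (nonzero — an error is detected).

010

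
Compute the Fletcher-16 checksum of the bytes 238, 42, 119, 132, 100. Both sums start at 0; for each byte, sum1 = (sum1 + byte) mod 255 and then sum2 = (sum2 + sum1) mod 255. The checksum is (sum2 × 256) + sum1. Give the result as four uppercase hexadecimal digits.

2779

Running sums (mod 255):
  after byte 0 (238): sum1=238, sum2=238
  after byte 1 (42): sum1=25, sum2=8
  after byte 2 (119): sum1=144, sum2=152
  after byte 3 (132): sum1=21, sum2=173
  after byte 4 (100): sum1=121, sum2=39
Checksum = sum2·256 + sum1 = 39·256 + 121 = 10105 = 0x2779.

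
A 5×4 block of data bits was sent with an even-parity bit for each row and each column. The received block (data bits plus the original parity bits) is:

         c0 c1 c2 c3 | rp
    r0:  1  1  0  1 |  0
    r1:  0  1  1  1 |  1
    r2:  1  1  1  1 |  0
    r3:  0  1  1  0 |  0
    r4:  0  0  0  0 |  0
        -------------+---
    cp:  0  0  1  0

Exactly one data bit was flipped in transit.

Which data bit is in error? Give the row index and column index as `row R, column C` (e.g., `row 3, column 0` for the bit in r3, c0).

Recompute each row's even parity and compare to rp:
  r0: data parity 1, sent rp 0 → mismatch
  r1: data parity 1, sent rp 1 → ok
  r2: data parity 0, sent rp 0 → ok
  r3: data parity 0, sent rp 0 → ok
  r4: data parity 0, sent rp 0 → ok
Recompute each column's even parity and compare to cp:
  c0: data parity 0, sent cp 0 → ok
  c1: data parity 0, sent cp 0 → ok
  c2: data parity 1, sent cp 1 → ok
  c3: data parity 1, sent cp 0 → mismatch
Exactly one row (r0) and one column (c3) fail → the flipped bit is at their intersection.

row 0, column 3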